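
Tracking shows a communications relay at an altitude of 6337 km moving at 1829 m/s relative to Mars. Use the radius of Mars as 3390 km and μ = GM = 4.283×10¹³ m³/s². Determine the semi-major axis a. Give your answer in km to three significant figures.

a ≈ 7840 km

r = 3390 + 6337 = 9727.0 km = 9.727×10⁶ m.
Vis-viva rearranged: 1/a = 2/r − v²/μ = 2.056×10⁻⁷ − 7.811×10⁻⁸ = 1.275×10⁻⁷ m⁻¹.
a = 7.843×10⁶ m = 7842.6 km.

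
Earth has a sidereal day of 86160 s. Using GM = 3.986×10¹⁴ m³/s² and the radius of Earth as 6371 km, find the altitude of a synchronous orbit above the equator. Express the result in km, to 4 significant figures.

A synchronous orbit has period T, so by Kepler's third law a = (μT²/4π²)^(1/3).
μT²/4π² = 3.986×10¹⁴ × (8.616×10⁴)² / 39.48 = 7.495×10²² m³.
a = 4.216×10⁷ m = 42163 km.
Altitude h = a − R = 42163 − 6371 = 35792 km.

h_sync ≈ 35790 km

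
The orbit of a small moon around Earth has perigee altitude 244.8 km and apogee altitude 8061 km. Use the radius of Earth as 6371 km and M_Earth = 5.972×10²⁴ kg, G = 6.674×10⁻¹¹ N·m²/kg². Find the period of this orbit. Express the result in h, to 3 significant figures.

T ≈ 2.98 h

μ = GM = 6.674×10⁻¹¹ × 5.972×10²⁴ = 3.986×10¹⁴ m³/s².
r_p = 6371 + 244.8 = 6615.8 km = 6.6158×10⁶ m.
r_a = 6371 + 8061 = 14432 km = 1.4432×10⁷ m.
Semi-major axis a = (r_p + r_a)/2 = (6615.8 + 14432)/2 = 10524 km = 1.052×10⁷ m.
By Kepler's third law T = 2π√(a³/μ) = 2π × 1.710×10³ = 1.074×10⁴ s.
= 2.985 h.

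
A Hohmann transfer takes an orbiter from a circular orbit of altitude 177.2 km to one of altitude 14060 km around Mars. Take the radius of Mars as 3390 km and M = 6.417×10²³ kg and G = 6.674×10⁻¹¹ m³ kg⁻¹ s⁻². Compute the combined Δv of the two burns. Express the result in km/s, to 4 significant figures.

Δv_total ≈ 1.654 km/s

μ = GM = 6.674×10⁻¹¹ × 6.417×10²³ = 4.283×10¹³ m³/s².
r₁ = 3390 + 177.2 = 3567.2 km = 3.5672×10⁶ m.
r₂ = 3390 + 14060 = 17450 km = 1.7450×10⁷ m.
Transfer ellipse a_t = (r₁ + r₂)/2 = 1.051×10⁷ m.
At r₁: circular v_c1 = √(μ/r₁) = 3465 m/s; transfer-periapsis v_p = √[μ(2/r₁ − 1/a_t)] = 4465 m/s.
Δv₁ = v_p − v_c1 = 1000 m/s.
At r₂: circular v_c2 = √(μ/r₂) = 1567 m/s; transfer-apoapsis v_a = √[μ(2/r₂ − 1/a_t)] = 912.8 m/s.
Δv₂ = v_c2 − v_a = 653.9 m/s.
Total Δv = Δv₁ + Δv₂ = 1654 m/s = 1.654 km/s.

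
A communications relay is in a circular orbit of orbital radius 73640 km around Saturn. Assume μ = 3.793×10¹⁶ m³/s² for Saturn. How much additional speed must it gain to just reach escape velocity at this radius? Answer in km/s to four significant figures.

r = 73640 km = 7.364×10⁷ m.
Circular speed v_c = √(μ/r) = 22700 m/s.
Escape speed v_esc = √(2μ/r) = √2 × v_c = 32100 m/s.
Δv = v_esc − v_c = 9401 m/s = 9.401 km/s.

Δv ≈ 9.401 km/s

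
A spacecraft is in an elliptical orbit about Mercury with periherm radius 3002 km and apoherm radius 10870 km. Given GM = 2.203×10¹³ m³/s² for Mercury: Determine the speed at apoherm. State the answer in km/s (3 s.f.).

v ≈ 0.937 km/s

Semi-major axis a = (r_p + r_a)/2 = 6936.0 km = 6.936×10⁶ m.
Vis-viva: v² = μ(2/r − 1/a) = 2.203×10¹³ × (1.840×10⁻⁷ − 1.442×10⁻⁷) = 8.772×10⁵ m²/s².
v = 936.6 m/s = 0.9366 km/s.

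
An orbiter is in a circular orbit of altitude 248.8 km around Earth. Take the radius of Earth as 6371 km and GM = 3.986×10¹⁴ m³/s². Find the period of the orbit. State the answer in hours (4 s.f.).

T ≈ 1.489 hours

r = 6371 + 248.8 = 6619.8 km = 6.6198×10⁶ m.
Kepler's third law: T = 2π√(r³/μ) = 2π√((6.620×10⁶)³ / 3.986×10¹⁴).
r³/μ = 7.278×10⁵ s², so T = 2π × 8.531×10² = 5.360×10³ s.
Converting: 5.360×10³ s ÷ 3600 = 1.489 hours.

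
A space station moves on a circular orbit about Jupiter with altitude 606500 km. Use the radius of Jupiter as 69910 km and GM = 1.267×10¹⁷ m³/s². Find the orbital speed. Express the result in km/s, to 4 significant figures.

v ≈ 13.69 km/s

r = 69910 + 606500 = 676410 km = 6.7641×10⁸ m.
For a circular orbit v = √(μ/r) = √(1.267×10¹⁷ / 6.764×10⁸) = √(1.873×10⁸) = 13690 m/s.
That is 13.69 km/s.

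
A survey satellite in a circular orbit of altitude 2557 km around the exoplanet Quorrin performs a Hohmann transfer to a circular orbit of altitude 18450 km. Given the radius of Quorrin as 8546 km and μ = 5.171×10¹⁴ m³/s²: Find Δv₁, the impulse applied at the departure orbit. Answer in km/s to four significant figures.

Δv ≈ 1.300 km/s

r₁ = 8546 + 2557 = 11103 km = 1.1103×10⁷ m.
r₂ = 8546 + 18450 = 26996 km = 2.6996×10⁷ m.
Transfer ellipse a_t = (r₁ + r₂)/2 = 1.905×10⁷ m.
At r₁: circular v_c1 = √(μ/r₁) = 6824 m/s; transfer-periapsis v_p = √[μ(2/r₁ − 1/a_t)] = 8124 m/s.
Δv₁ = v_p − v_c1 = 1300 m/s.
= 1.300 km/s.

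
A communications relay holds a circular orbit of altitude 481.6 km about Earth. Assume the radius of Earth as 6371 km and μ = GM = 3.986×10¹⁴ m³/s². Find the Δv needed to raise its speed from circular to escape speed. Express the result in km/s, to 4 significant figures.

r = 6371 + 481.6 = 6852.6 km = 6.8526×10⁶ m.
Circular speed v_c = √(μ/r) = 7627 m/s.
Escape speed v_esc = √(2μ/r) = √2 × v_c = 10790 m/s.
Δv = v_esc − v_c = 3159 m/s = 3.159 km/s.

Δv ≈ 3.159 km/s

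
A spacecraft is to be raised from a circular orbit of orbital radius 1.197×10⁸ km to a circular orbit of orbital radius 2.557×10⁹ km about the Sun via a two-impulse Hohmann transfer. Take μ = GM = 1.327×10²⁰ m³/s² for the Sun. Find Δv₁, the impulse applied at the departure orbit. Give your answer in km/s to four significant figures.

r₁ = 1.197×10⁸ km = 1.197×10¹¹ m.
r₂ = 2.557×10⁹ km = 2.557×10¹² m.
Transfer ellipse a_t = (r₁ + r₂)/2 = 1.338×10¹² m.
At r₁: circular v_c1 = √(μ/r₁) = 33300 m/s; transfer-perihelion v_p = √[μ(2/r₁ − 1/a_t)] = 46020 m/s.
Δv₁ = v_p − v_c1 = 12730 m/s.
= 12.73 km/s.

Δv ≈ 12.73 km/s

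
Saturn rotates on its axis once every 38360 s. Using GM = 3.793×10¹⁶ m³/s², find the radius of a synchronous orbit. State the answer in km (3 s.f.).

r_sync ≈ 1.12×10⁵ km

A synchronous orbit has period T, so by Kepler's third law a = (μT²/4π²)^(1/3).
μT²/4π² = 3.793×10¹⁶ × (3.836×10⁴)² / 39.48 = 1.414×10²⁴ m³.
a = 1.122×10⁸ m = 1.1223×10⁵ km.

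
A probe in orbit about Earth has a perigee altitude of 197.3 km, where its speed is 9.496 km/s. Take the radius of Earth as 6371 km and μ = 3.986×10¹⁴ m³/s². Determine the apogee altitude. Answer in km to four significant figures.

r_p = 6371 + 197.3 = 6568.3 km = 6.568×10⁶ m.
Specific energy ε = v²/2 − μ/r = -1.560×10⁷ J/kg, so a = −μ/(2ε) = 1.278×10⁷ m.
The apsides satisfy r_p + r_a = 2a, so the apogee radius is 2a − r_p = 1.899×10⁷ m = 18986 km.
Apogee altitude = 18986 − 6371 = 12615 km.

apogee altitude ≈ 12610 km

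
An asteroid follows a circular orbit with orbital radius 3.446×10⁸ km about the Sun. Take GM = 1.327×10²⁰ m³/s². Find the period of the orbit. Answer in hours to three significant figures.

r = 3.446×10⁸ km = 3.446×10¹¹ m.
Kepler's third law: T = 2π√(r³/μ) = 2π√((3.446×10¹¹)³ / 1.327×10²⁰).
r³/μ = 3.084×10¹⁴ s², so T = 2π × 1.756×10⁷ = 1.103×10⁸ s.
Converting: 1.103×10⁸ s ÷ 3600 = 30650 hours.

T ≈ 30600 hours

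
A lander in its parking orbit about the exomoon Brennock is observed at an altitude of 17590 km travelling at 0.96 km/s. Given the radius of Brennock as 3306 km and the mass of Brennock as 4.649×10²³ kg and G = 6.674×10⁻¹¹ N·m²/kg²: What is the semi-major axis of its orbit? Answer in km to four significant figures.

μ = GM = 6.674×10⁻¹¹ × 4.649×10²³ = 3.103×10¹³ m³/s².
r = 3306 + 17590 = 20896 km = 2.090×10⁷ m.
Vis-viva rearranged: 1/a = 2/r − v²/μ = 9.571×10⁻⁸ − 2.970×10⁻⁸ = 6.601×10⁻⁸ m⁻¹.
a = 1.515×10⁷ m = 15149 km.

a ≈ 15150 km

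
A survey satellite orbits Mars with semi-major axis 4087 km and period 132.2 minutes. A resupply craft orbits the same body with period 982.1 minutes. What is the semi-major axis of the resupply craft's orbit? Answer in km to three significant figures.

a₂ ≈ 15600 km

Kepler's third law: a³ ∝ T², so a₂ = a₁ (T₂/T₁)^(2/3).
T₂/T₁ = 7.429, (T₂/T₁)^(2/3) = 3.807.
a₂ = 4087 × 3.807 = 15560 km.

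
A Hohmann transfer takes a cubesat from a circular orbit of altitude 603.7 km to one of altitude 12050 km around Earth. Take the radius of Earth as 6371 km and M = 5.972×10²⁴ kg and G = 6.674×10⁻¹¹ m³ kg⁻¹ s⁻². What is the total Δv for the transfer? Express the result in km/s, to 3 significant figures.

μ = GM = 6.674×10⁻¹¹ × 5.972×10²⁴ = 3.986×10¹⁴ m³/s².
r₁ = 6371 + 603.7 = 6974.7 km = 6.9747×10⁶ m.
r₂ = 6371 + 12050 = 18421 km = 1.8421×10⁷ m.
Transfer ellipse a_t = (r₁ + r₂)/2 = 1.270×10⁷ m.
At r₁: circular v_c1 = √(μ/r₁) = 7559 m/s; transfer-perigee v_p = √[μ(2/r₁ − 1/a_t)] = 9105 m/s.
Δv₁ = v_p − v_c1 = 1546 m/s.
At r₂: circular v_c2 = √(μ/r₂) = 4652 m/s; transfer-apogee v_a = √[μ(2/r₂ − 1/a_t)] = 3447 m/s.
Δv₂ = v_c2 − v_a = 1204 m/s.
Total Δv = Δv₁ + Δv₂ = 2750 m/s = 2.750 km/s.

Δv_total ≈ 2.75 km/s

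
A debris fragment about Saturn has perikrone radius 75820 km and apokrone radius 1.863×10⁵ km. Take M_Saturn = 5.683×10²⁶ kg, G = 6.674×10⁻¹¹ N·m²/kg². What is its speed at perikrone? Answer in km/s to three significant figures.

v ≈ 26.7 km/s

μ = GM = 6.674×10⁻¹¹ × 5.683×10²⁶ = 3.793×10¹⁶ m³/s².
Semi-major axis a = (r_p + r_a)/2 = 1.3106×10⁵ km = 1.311×10⁸ m.
Vis-viva: v² = μ(2/r − 1/a) = 3.793×10¹⁶ × (2.638×10⁻⁸ − 7.630×10⁻⁹) = 7.111×10⁸ m²/s².
v = 26670 m/s = 26.67 km/s.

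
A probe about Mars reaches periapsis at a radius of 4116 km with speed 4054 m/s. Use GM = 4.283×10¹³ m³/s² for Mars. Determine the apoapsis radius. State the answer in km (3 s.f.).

r_p = 4.116×10⁶ m.
Specific energy ε = v²/2 − μ/r = -2.188×10⁶ J/kg, so a = −μ/(2ε) = 9.786×10⁶ m.
The apsides satisfy r_p + r_a = 2a, so the apoapsis radius is 2a − r_p = 1.546×10⁷ m = 15456 km.

apoapsis radius ≈ 15500 km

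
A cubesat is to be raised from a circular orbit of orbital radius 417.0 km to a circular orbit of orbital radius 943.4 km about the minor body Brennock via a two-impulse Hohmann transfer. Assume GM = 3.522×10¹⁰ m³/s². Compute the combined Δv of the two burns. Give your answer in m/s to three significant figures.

Δv_total ≈ 93.6 m/s

r₁ = 417.0 km = 4.170×10⁵ m.
r₂ = 943.4 km = 9.434×10⁵ m.
Transfer ellipse a_t = (r₁ + r₂)/2 = 6.802×10⁵ m.
At r₁: circular v_c1 = √(μ/r₁) = 290.6 m/s; transfer-periapsis v_p = √[μ(2/r₁ − 1/a_t)] = 342.3 m/s.
Δv₁ = v_p − v_c1 = 51.64 m/s.
At r₂: circular v_c2 = √(μ/r₂) = 193.2 m/s; transfer-apoapsis v_a = √[μ(2/r₂ − 1/a_t)] = 151.3 m/s.
Δv₂ = v_c2 − v_a = 41.93 m/s.
Total Δv = Δv₁ + Δv₂ = 93.57 m/s.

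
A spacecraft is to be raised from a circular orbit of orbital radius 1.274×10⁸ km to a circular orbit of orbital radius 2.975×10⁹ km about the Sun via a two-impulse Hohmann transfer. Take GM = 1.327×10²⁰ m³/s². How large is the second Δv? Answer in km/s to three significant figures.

r₁ = 1.274×10⁸ km = 1.274×10¹¹ m.
r₂ = 2.975×10⁹ km = 2.975×10¹² m.
Transfer ellipse a_t = (r₁ + r₂)/2 = 1.551×10¹² m.
At r₁: circular v_c1 = √(μ/r₁) = 32270 m/s; transfer-perihelion v_p = √[μ(2/r₁ − 1/a_t)] = 44700 m/s.
At r₂: circular v_c2 = √(μ/r₂) = 6679 m/s; transfer-aphelion v_a = √[μ(2/r₂ − 1/a_t)] = 1914 m/s.
Δv₂ = v_c2 − v_a = 4765 m/s.
= 4.765 km/s.

Δv ≈ 4.76 km/s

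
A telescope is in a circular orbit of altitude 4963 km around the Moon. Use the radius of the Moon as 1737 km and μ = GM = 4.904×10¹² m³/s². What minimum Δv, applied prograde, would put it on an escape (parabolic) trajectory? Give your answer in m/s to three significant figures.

Δv ≈ 354 m/s

r = 1737 + 4963 = 6700.0 km = 6.7000×10⁶ m.
Circular speed v_c = √(μ/r) = 855.5 m/s.
Escape speed v_esc = √(2μ/r) = √2 × v_c = 1210 m/s.
Δv = v_esc − v_c = 354.4 m/s.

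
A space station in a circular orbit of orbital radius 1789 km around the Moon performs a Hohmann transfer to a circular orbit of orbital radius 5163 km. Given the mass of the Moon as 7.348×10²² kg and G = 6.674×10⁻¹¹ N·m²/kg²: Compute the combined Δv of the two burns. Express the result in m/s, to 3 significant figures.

Δv_total ≈ 638 m/s

μ = GM = 6.674×10⁻¹¹ × 7.348×10²² = 4.904×10¹² m³/s².
r₁ = 1789 km = 1.789×10⁶ m.
r₂ = 5163 km = 5.163×10⁶ m.
Transfer ellipse a_t = (r₁ + r₂)/2 = 3.476×10⁶ m.
At r₁: circular v_c1 = √(μ/r₁) = 1656 m/s; transfer-perilune v_p = √[μ(2/r₁ − 1/a_t)] = 2018 m/s.
Δv₁ = v_p − v_c1 = 362.2 m/s.
At r₂: circular v_c2 = √(μ/r₂) = 974.6 m/s; transfer-apolune v_a = √[μ(2/r₂ − 1/a_t)] = 699.2 m/s.
Δv₂ = v_c2 − v_a = 275.4 m/s.
Total Δv = Δv₁ + Δv₂ = 637.6 m/s.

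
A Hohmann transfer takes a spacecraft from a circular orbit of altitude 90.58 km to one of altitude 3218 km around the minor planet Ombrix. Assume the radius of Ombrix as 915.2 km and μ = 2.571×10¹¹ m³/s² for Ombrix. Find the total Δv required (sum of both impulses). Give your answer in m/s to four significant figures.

Δv_total ≈ 229.0 m/s

r₁ = 915.2 + 90.58 = 1005.8 km = 1.0058×10⁶ m.
r₂ = 915.2 + 3218 = 4133.2 km = 4.1332×10⁶ m.
Transfer ellipse a_t = (r₁ + r₂)/2 = 2.569×10⁶ m.
At r₁: circular v_c1 = √(μ/r₁) = 505.6 m/s; transfer-periapsis v_p = √[μ(2/r₁ − 1/a_t)] = 641.2 m/s.
Δv₁ = v_p − v_c1 = 135.6 m/s.
At r₂: circular v_c2 = √(μ/r₂) = 249.4 m/s; transfer-apoapsis v_a = √[μ(2/r₂ − 1/a_t)] = 156.0 m/s.
Δv₂ = v_c2 − v_a = 93.37 m/s.
Total Δv = Δv₁ + Δv₂ = 229.0 m/s.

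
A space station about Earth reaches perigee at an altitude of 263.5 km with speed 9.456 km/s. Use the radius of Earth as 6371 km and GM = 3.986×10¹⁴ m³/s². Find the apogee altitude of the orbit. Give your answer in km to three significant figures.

apogee altitude ≈ 12900 km

r_p = 6371 + 263.5 = 6634.5 km = 6.634×10⁶ m.
Specific energy ε = v²/2 − μ/r = -1.537×10⁷ J/kg, so a = −μ/(2ε) = 1.297×10⁷ m.
The apsides satisfy r_p + r_a = 2a, so the apogee radius is 2a − r_p = 1.930×10⁷ m = 19296 km.
Apogee altitude = 19296 − 6371 = 12925 km.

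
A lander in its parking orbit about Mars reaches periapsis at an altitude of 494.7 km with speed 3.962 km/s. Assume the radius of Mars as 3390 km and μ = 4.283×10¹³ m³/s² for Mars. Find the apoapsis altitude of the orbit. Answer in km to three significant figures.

apoapsis altitude ≈ 6210 km

r_p = 3390 + 494.7 = 3884.7 km = 3.885×10⁶ m.
Specific energy ε = v²/2 − μ/r = -3.177×10⁶ J/kg, so a = −μ/(2ε) = 6.742×10⁶ m.
The apsides satisfy r_p + r_a = 2a, so the apoapsis radius is 2a − r_p = 9.598×10⁶ m = 9598.3 km.
Apoapsis altitude = 9598.3 − 3390 = 6208.3 km.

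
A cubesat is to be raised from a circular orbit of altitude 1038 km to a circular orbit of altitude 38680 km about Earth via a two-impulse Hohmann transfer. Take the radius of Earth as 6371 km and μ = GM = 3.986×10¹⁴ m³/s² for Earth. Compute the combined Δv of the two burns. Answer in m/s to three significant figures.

r₁ = 6371 + 1038 = 7409.0 km = 7.4090×10⁶ m.
r₂ = 6371 + 38680 = 45051 km = 4.5051×10⁷ m.
Transfer ellipse a_t = (r₁ + r₂)/2 = 2.623×10⁷ m.
At r₁: circular v_c1 = √(μ/r₁) = 7335 m/s; transfer-perigee v_p = √[μ(2/r₁ − 1/a_t)] = 9613 m/s.
Δv₁ = v_p − v_c1 = 2278 m/s.
At r₂: circular v_c2 = √(μ/r₂) = 2975 m/s; transfer-apogee v_a = √[μ(2/r₂ − 1/a_t)] = 1581 m/s.
Δv₂ = v_c2 − v_a = 1394 m/s.
Total Δv = Δv₁ + Δv₂ = 3671 m/s.

Δv_total ≈ 3670 m/s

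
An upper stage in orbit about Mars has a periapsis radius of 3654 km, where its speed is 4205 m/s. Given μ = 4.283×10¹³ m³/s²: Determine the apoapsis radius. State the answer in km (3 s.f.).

r_p = 3.654×10⁶ m.
Specific energy ε = v²/2 − μ/r = -2.880×10⁶ J/kg, so a = −μ/(2ε) = 7.435×10⁶ m.
The apsides satisfy r_p + r_a = 2a, so the apoapsis radius is 2a − r_p = 1.122×10⁷ m = 11216 km.

apoapsis radius ≈ 11200 km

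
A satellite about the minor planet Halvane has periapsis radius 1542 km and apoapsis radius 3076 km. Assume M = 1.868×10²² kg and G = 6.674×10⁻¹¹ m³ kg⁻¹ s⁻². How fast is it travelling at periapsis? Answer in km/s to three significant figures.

μ = GM = 6.674×10⁻¹¹ × 1.868×10²² = 1.247×10¹² m³/s².
Semi-major axis a = (r_p + r_a)/2 = 2309.0 km = 2.309×10⁶ m.
Vis-viva: v² = μ(2/r − 1/a) = 1.247×10¹² × (1.297×10⁻⁶ − 4.331×10⁻⁷) = 1.077×10⁶ m²/s².
v = 1038 m/s = 1.038 km/s.

v ≈ 1.04 km/s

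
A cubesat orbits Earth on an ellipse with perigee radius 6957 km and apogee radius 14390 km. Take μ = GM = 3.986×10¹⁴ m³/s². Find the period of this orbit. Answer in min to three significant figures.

Semi-major axis a = (r_p + r_a)/2 = (6957.0 + 14390)/2 = 10674 km = 1.067×10⁷ m.
By Kepler's third law T = 2π√(a³/μ) = 2π × 1.747×10³ = 1.097×10⁴ s.
= 182.9 min.

T ≈ 183 min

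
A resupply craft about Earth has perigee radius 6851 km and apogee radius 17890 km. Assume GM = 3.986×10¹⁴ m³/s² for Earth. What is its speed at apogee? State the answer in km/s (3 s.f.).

v ≈ 3.51 km/s

Semi-major axis a = (r_p + r_a)/2 = 12370 km = 1.237×10⁷ m.
Vis-viva: v² = μ(2/r − 1/a) = 3.986×10¹⁴ × (1.118×10⁻⁷ − 8.084×10⁻⁸) = 1.234×10⁷ m²/s².
v = 3513 m/s = 3.513 km/s.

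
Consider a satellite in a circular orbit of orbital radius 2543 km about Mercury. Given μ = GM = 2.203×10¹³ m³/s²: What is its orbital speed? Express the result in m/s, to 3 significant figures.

r = 2543 km = 2.543×10⁶ m.
For a circular orbit v = √(μ/r) = √(2.203×10¹³ / 2.543×10⁶) = √(8.663×10⁶) = 2943 m/s.

v ≈ 2940 m/s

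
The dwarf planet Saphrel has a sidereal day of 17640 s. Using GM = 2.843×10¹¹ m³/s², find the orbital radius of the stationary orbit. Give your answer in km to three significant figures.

r_sync ≈ 1310 km

A synchronous orbit has period T, so by Kepler's third law a = (μT²/4π²)^(1/3).
μT²/4π² = 2.843×10¹¹ × (1.764×10⁴)² / 39.48 = 2.241×10¹⁸ m³.
a = 1.309×10⁶ m = 1308.6 km.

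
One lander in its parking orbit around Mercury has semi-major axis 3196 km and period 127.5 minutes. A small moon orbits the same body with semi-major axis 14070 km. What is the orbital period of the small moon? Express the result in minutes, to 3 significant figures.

T₂ ≈ 1180 minutes

Kepler's third law: T² ∝ a³, so T₂ = T₁ (a₂/a₁)^(3/2).
a₂/a₁ = 4.402, (a₂/a₁)^(3/2) = 9.237.
T₂ = 127.5 × 9.237 = 1178 minutes.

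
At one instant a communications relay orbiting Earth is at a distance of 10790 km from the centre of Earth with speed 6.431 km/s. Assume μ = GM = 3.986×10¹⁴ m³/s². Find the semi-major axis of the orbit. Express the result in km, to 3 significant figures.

a ≈ 12300 km

r = 1.079×10⁷ m.
Specific orbital energy ε = v²/2 − μ/r = (6431)²/2 − 3.986×10¹⁴/1.079×10⁷ = -1.626×10⁷ J/kg.
Since ε = −μ/(2a), a = −μ/(2ε) = 1.226×10⁷ m = 12255 km.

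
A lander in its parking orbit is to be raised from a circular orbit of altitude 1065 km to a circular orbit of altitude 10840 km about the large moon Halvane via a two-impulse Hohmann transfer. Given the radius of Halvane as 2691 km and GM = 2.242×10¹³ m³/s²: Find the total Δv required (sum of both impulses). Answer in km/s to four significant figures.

Δv_total ≈ 1.052 km/s

r₁ = 2691 + 1065 = 3756.0 km = 3.7560×10⁶ m.
r₂ = 2691 + 10840 = 13531 km = 1.3531×10⁷ m.
Transfer ellipse a_t = (r₁ + r₂)/2 = 8.644×10⁶ m.
At r₁: circular v_c1 = √(μ/r₁) = 2443 m/s; transfer-periapsis v_p = √[μ(2/r₁ − 1/a_t)] = 3057 m/s.
Δv₁ = v_p − v_c1 = 613.7 m/s.
At r₂: circular v_c2 = √(μ/r₂) = 1287 m/s; transfer-apoapsis v_a = √[μ(2/r₂ − 1/a_t)] = 848.5 m/s.
Δv₂ = v_c2 − v_a = 438.7 m/s.
Total Δv = Δv₁ + Δv₂ = 1052 m/s = 1.052 km/s.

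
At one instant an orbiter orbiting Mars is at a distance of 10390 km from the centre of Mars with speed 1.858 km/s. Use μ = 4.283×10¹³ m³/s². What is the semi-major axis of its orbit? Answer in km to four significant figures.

r = 1.039×10⁷ m.
Vis-viva rearranged: 1/a = 2/r − v²/μ = 1.925×10⁻⁷ − 8.060×10⁻⁸ = 1.119×10⁻⁷ m⁻¹.
a = 8.937×10⁶ m = 8937.3 km.

a ≈ 8937 km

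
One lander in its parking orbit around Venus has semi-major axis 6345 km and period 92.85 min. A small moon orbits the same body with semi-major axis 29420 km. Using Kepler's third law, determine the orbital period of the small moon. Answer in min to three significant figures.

Kepler's third law: T² ∝ a³, so T₂ = T₁ (a₂/a₁)^(3/2).
a₂/a₁ = 4.637, (a₂/a₁)^(3/2) = 9.984.
T₂ = 92.85 × 9.984 = 927.0 min.

T₂ ≈ 927 min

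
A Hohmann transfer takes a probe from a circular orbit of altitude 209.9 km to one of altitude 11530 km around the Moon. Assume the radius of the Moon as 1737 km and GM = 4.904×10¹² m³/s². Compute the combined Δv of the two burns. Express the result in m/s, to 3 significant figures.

r₁ = 1737 + 209.9 = 1946.9 km = 1.9469×10⁶ m.
r₂ = 1737 + 11530 = 13267 km = 1.3267×10⁷ m.
Transfer ellipse a_t = (r₁ + r₂)/2 = 7.607×10⁶ m.
At r₁: circular v_c1 = √(μ/r₁) = 1587 m/s; transfer-perilune v_p = √[μ(2/r₁ − 1/a_t)] = 2096 m/s.
Δv₁ = v_p − v_c1 = 508.9 m/s.
At r₂: circular v_c2 = √(μ/r₂) = 608.0 m/s; transfer-apolune v_a = √[μ(2/r₂ − 1/a_t)] = 307.6 m/s.
Δv₂ = v_c2 − v_a = 300.4 m/s.
Total Δv = Δv₁ + Δv₂ = 809.3 m/s.

Δv_total ≈ 809 m/s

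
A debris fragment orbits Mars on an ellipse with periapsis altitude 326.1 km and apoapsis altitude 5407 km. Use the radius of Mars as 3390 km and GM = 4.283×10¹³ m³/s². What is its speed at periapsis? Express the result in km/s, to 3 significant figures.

r_p = 3390 + 326.1 = 3716.1 km = 3.7161×10⁶ m.
r_a = 3390 + 5407 = 8797.0 km = 8.7970×10⁶ m.
Semi-major axis a = (r_p + r_a)/2 = 6256.6 km = 6.257×10⁶ m.
Vis-viva: v² = μ(2/r − 1/a) = 4.283×10¹³ × (5.382×10⁻⁷ − 1.598×10⁻⁷) = 1.621×10⁷ m²/s².
v = 4026 m/s = 4.026 km/s.

v ≈ 4.03 km/s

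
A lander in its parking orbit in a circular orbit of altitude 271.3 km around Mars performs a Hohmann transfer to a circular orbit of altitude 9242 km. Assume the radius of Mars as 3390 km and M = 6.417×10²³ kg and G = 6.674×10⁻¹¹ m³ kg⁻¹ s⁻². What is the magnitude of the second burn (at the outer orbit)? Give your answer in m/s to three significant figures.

Δv ≈ 607 m/s

μ = GM = 6.674×10⁻¹¹ × 6.417×10²³ = 4.283×10¹³ m³/s².
r₁ = 3390 + 271.3 = 3661.3 km = 3.6613×10⁶ m.
r₂ = 3390 + 9242 = 12632 km = 1.2632×10⁷ m.
Transfer ellipse a_t = (r₁ + r₂)/2 = 8.147×10⁶ m.
At r₁: circular v_c1 = √(μ/r₁) = 3420 m/s; transfer-periapsis v_p = √[μ(2/r₁ − 1/a_t)] = 4259 m/s.
At r₂: circular v_c2 = √(μ/r₂) = 1841 m/s; transfer-apoapsis v_a = √[μ(2/r₂ − 1/a_t)] = 1234 m/s.
Δv₂ = v_c2 − v_a = 606.9 m/s.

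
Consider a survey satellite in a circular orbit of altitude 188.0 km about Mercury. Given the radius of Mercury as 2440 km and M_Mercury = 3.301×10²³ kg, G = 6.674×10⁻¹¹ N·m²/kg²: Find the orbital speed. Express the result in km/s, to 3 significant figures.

v ≈ 2.90 km/s

μ = GM = 6.674×10⁻¹¹ × 3.301×10²³ = 2.203×10¹³ m³/s².
r = 2440 + 188.0 = 2628.0 km = 2.6280×10⁶ m.
For a circular orbit v = √(μ/r) = √(2.203×10¹³ / 2.628×10⁶) = √(8.383×10⁶) = 2895 m/s.
That is 2.895 km/s.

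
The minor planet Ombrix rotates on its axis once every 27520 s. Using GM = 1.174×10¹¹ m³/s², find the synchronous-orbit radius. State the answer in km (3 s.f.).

r_sync ≈ 1310 km

A synchronous orbit has period T, so by Kepler's third law a = (μT²/4π²)^(1/3).
μT²/4π² = 1.174×10¹¹ × (2.752×10⁴)² / 39.48 = 2.252×10¹⁸ m³.
a = 1.311×10⁶ m = 1310.8 km.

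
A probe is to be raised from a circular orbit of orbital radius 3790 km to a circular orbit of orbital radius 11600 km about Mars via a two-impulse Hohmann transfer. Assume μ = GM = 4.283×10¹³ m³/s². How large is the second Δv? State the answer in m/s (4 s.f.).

Δv ≈ 573.0 m/s

r₁ = 3790 km = 3.790×10⁶ m.
r₂ = 11600 km = 1.160×10⁷ m.
Transfer ellipse a_t = (r₁ + r₂)/2 = 7.695×10⁶ m.
At r₁: circular v_c1 = √(μ/r₁) = 3362 m/s; transfer-periapsis v_p = √[μ(2/r₁ − 1/a_t)] = 4127 m/s.
At r₂: circular v_c2 = √(μ/r₂) = 1922 m/s; transfer-apoapsis v_a = √[μ(2/r₂ − 1/a_t)] = 1349 m/s.
Δv₂ = v_c2 − v_a = 573.0 m/s.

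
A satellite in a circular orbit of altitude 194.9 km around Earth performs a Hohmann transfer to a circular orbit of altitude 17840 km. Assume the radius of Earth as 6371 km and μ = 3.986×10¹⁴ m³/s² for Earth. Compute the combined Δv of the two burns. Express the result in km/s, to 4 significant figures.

r₁ = 6371 + 194.9 = 6565.9 km = 6.5659×10⁶ m.
r₂ = 6371 + 17840 = 24211 km = 2.4211×10⁷ m.
Transfer ellipse a_t = (r₁ + r₂)/2 = 1.539×10⁷ m.
At r₁: circular v_c1 = √(μ/r₁) = 7792 m/s; transfer-perigee v_p = √[μ(2/r₁ − 1/a_t)] = 9773 m/s.
Δv₁ = v_p − v_c1 = 1982 m/s.
At r₂: circular v_c2 = √(μ/r₂) = 4058 m/s; transfer-apogee v_a = √[μ(2/r₂ − 1/a_t)] = 2650 m/s.
Δv₂ = v_c2 − v_a = 1407 m/s.
Total Δv = Δv₁ + Δv₂ = 3389 m/s = 3.389 km/s.

Δv_total ≈ 3.389 km/s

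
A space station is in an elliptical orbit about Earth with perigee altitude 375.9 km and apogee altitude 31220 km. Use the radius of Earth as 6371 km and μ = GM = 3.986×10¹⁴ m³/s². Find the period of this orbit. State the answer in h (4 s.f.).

T ≈ 9.125 h

r_p = 6371 + 375.9 = 6746.9 km = 6.7469×10⁶ m.
r_a = 6371 + 31220 = 37591 km = 3.7591×10⁷ m.
Semi-major axis a = (r_p + r_a)/2 = (6746.9 + 37591)/2 = 22169 km = 2.217×10⁷ m.
By Kepler's third law T = 2π√(a³/μ) = 2π × 5.228×10³ = 3.285×10⁴ s.
= 9.125 h.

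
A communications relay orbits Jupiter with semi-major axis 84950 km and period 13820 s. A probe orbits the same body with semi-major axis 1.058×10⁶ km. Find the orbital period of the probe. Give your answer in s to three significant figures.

T₂ ≈ 6.07×10⁵ s

Kepler's third law: T² ∝ a³, so T₂ = T₁ (a₂/a₁)^(3/2).
a₂/a₁ = 12.45, (a₂/a₁)^(3/2) = 43.95.
T₂ = 13820 × 43.95 = 6.074×10⁵ s.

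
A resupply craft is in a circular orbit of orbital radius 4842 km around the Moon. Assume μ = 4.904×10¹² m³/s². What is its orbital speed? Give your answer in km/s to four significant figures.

r = 4842 km = 4.842×10⁶ m.
For a circular orbit v = √(μ/r) = √(4.904×10¹² / 4.842×10⁶) = √(1.013×10⁶) = 1006 m/s.
That is 1.006 km/s.

v ≈ 1.006 km/s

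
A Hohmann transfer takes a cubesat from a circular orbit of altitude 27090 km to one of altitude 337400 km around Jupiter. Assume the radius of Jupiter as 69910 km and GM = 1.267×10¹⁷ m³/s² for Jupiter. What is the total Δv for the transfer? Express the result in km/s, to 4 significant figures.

Δv_total ≈ 16.49 km/s

r₁ = 69910 + 27090 = 97000 km = 9.7000×10⁷ m.
r₂ = 69910 + 337400 = 407310 km = 4.0731×10⁸ m.
Transfer ellipse a_t = (r₁ + r₂)/2 = 2.522×10⁸ m.
At r₁: circular v_c1 = √(μ/r₁) = 36140 m/s; transfer-perijove v_p = √[μ(2/r₁ − 1/a_t)] = 45930 m/s.
Δv₁ = v_p − v_c1 = 9792 m/s.
At r₂: circular v_c2 = √(μ/r₂) = 17640 m/s; transfer-apojove v_a = √[μ(2/r₂ − 1/a_t)] = 10940 m/s.
Δv₂ = v_c2 − v_a = 6698 m/s.
Total Δv = Δv₁ + Δv₂ = 16490 m/s = 16.49 km/s.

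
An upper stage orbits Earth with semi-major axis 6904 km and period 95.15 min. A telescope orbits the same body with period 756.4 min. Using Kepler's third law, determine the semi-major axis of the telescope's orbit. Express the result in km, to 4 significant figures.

Kepler's third law: a³ ∝ T², so a₂ = a₁ (T₂/T₁)^(2/3).
T₂/T₁ = 7.950, (T₂/T₁)^(2/3) = 3.983.
a₂ = 6904 × 3.983 = 27500 km.

a₂ ≈ 27500 km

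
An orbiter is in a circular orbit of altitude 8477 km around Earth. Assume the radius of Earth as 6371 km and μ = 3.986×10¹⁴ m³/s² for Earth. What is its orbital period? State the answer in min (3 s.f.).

r = 6371 + 8477 = 14848 km = 1.4848×10⁷ m.
Kepler's third law: T = 2π√(r³/μ) = 2π√((1.485×10⁷)³ / 3.986×10¹⁴).
r³/μ = 8.212×10⁶ s², so T = 2π × 2.866×10³ = 1.801×10⁴ s.
Converting: 1.801×10⁴ s ÷ 60.00 = 300.1 min.

T ≈ 300 min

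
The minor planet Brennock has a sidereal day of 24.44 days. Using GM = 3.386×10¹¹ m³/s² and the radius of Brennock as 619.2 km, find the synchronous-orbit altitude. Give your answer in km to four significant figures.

T = 24.44 days = 2.112×10⁶ s.
A synchronous orbit has period T, so by Kepler's third law a = (μT²/4π²)^(1/3).
μT²/4π² = 3.386×10¹¹ × (2.112×10⁶)² / 39.48 = 3.824×10²² m³.
a = 3.369×10⁷ m = 33691 km.
Altitude h = a − R = 33691 − 619.2 = 33072 km.

h_sync ≈ 33070 km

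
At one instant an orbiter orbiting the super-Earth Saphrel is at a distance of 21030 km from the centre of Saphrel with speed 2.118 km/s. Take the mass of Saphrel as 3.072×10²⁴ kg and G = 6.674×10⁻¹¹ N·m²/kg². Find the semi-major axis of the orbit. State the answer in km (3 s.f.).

μ = GM = 6.674×10⁻¹¹ × 3.072×10²⁴ = 2.050×10¹⁴ m³/s².
r = 2.103×10⁷ m.
Vis-viva rearranged: 1/a = 2/r − v²/μ = 9.510×10⁻⁸ − 2.188×10⁻⁸ = 7.322×10⁻⁸ m⁻¹.
a = 1.366×10⁷ m = 13657 km.

a ≈ 13700 km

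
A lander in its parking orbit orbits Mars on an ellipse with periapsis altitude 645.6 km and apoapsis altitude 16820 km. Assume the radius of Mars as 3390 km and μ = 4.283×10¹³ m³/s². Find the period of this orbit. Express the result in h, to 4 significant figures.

T ≈ 11.26 h

r_p = 3390 + 645.6 = 4035.6 km = 4.0356×10⁶ m.
r_a = 3390 + 16820 = 20210 km = 2.0210×10⁷ m.
Semi-major axis a = (r_p + r_a)/2 = (4035.6 + 20210)/2 = 12123 km = 1.212×10⁷ m.
By Kepler's third law T = 2π√(a³/μ) = 2π × 6.450×10³ = 4.052×10⁴ s.
= 11.26 h.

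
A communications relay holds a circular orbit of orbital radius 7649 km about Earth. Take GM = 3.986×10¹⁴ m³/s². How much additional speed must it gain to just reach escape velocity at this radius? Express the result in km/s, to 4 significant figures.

Δv ≈ 2.990 km/s

r = 7649 km = 7.649×10⁶ m.
Circular speed v_c = √(μ/r) = 7219 m/s.
Escape speed v_esc = √(2μ/r) = √2 × v_c = 10210 m/s.
Δv = v_esc − v_c = 2990 m/s = 2.990 km/s.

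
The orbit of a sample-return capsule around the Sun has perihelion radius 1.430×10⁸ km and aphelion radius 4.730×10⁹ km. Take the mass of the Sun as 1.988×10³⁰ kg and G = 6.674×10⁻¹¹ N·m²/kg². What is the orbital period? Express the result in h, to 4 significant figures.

μ = GM = 6.674×10⁻¹¹ × 1.988×10³⁰ = 1.327×10²⁰ m³/s².
Semi-major axis a = (r_p + r_a)/2 = (1.4300×10⁸ + 4.7300×10⁹)/2 = 2.4365×10⁹ km = 2.436×10¹² m.
By Kepler's third law T = 2π√(a³/μ) = 2π × 3.302×10⁸ = 2.075×10⁹ s.
= 5.763×10⁵ h.

T ≈ 576300 h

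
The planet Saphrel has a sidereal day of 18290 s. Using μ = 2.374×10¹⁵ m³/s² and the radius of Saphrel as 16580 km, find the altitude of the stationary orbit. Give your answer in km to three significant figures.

A synchronous orbit has period T, so by Kepler's third law a = (μT²/4π²)^(1/3).
μT²/4π² = 2.374×10¹⁵ × (1.829×10⁴)² / 39.48 = 2.012×10²² m³.
a = 2.720×10⁷ m = 27197 km.
Altitude h = a − R = 27197 − 16580 = 10617 km.

h_sync ≈ 10600 km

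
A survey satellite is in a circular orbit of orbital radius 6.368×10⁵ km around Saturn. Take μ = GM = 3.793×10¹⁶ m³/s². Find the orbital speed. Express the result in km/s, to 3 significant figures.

v ≈ 7.72 km/s

r = 6.368×10⁵ km = 6.368×10⁸ m.
For a circular orbit v = √(μ/r) = √(3.793×10¹⁶ / 6.368×10⁸) = √(5.956×10⁷) = 7718 m/s.
That is 7.718 km/s.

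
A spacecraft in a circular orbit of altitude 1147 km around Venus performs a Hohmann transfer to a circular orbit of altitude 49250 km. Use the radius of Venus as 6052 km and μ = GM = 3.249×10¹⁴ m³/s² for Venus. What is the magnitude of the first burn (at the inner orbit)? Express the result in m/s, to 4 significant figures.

r₁ = 6052 + 1147 = 7199.0 km = 7.1990×10⁶ m.
r₂ = 6052 + 49250 = 55302 km = 5.5302×10⁷ m.
Transfer ellipse a_t = (r₁ + r₂)/2 = 3.125×10⁷ m.
At r₁: circular v_c1 = √(μ/r₁) = 6718 m/s; transfer-periapsis v_p = √[μ(2/r₁ − 1/a_t)] = 8937 m/s.
Δv₁ = v_p − v_c1 = 2219 m/s.

Δv ≈ 2219 m/s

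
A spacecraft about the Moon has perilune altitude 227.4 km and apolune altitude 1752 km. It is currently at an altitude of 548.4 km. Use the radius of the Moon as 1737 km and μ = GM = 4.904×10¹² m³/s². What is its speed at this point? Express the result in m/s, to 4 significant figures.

r_p = 1737 + 227.4 = 1964.4 km = 1.9644×10⁶ m.
r_a = 1737 + 1752 = 3489.0 km = 3.4890×10⁶ m.
r = 1737 + 548.4 = 2285.4 km = 2.285×10⁶ m.
Semi-major axis a = (r_p + r_a)/2 = 2726.7 km = 2.727×10⁶ m.
Vis-viva: v² = μ(2/r − 1/a) = 4.904×10¹² × (8.751×10⁻⁷ − 3.667×10⁻⁷) = 2.493×10⁶ m²/s².
v = 1579 m/s.

v ≈ 1579 m/s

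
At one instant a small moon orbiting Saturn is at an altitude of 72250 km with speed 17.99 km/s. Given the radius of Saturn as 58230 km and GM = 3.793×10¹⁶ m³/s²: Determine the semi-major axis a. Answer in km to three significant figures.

r = 58230 + 72250 = 1.3048×10⁵ km = 1.305×10⁸ m.
Vis-viva rearranged: 1/a = 2/r − v²/μ = 1.533×10⁻⁸ − 8.533×10⁻⁹ = 6.795×10⁻⁹ m⁻¹.
a = 1.472×10⁸ m = 1.4716×10⁵ km.

a ≈ 1.47×10⁵ km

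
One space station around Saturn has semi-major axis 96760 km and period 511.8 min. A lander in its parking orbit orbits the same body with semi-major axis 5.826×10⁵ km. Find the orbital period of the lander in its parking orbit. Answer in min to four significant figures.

T₂ ≈ 7562 min

Kepler's third law: T² ∝ a³, so T₂ = T₁ (a₂/a₁)^(3/2).
a₂/a₁ = 6.021, (a₂/a₁)^(3/2) = 14.77.
T₂ = 511.8 × 14.77 = 7562 min.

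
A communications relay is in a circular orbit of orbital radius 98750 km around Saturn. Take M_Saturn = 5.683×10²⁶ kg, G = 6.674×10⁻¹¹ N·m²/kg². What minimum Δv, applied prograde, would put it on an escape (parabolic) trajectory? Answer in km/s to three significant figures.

Δv ≈ 8.12 km/s

μ = GM = 6.674×10⁻¹¹ × 5.683×10²⁶ = 3.793×10¹⁶ m³/s².
r = 98750 km = 9.875×10⁷ m.
Circular speed v_c = √(μ/r) = 19600 m/s.
Escape speed v_esc = √(2μ/r) = √2 × v_c = 27720 m/s.
Δv = v_esc − v_c = 8118 m/s = 8.118 km/s.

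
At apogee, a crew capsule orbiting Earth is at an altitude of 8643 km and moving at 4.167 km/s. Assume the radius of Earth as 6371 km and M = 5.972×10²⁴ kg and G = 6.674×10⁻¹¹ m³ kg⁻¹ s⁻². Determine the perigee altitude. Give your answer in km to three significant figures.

μ = GM = 6.674×10⁻¹¹ × 5.972×10²⁴ = 3.986×10¹⁴ m³/s².
r_a = 6371 + 8643 = 15014 km = 1.501×10⁷ m.
Specific energy ε = v²/2 − μ/r = -1.786×10⁷ J/kg, so a = −μ/(2ε) = 1.116×10⁷ m.
The apsides satisfy r_p + r_a = 2a, so the perigee radius is 2a − r_a = 7.297×10⁶ m = 7296.6 km.
Perigee altitude = 7296.6 − 6371 = 925.55 km.

perigee altitude ≈ 926 km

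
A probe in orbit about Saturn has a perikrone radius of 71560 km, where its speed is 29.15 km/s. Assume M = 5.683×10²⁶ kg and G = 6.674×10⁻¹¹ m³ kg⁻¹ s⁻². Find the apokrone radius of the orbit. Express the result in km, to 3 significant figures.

μ = GM = 6.674×10⁻¹¹ × 5.683×10²⁶ = 3.793×10¹⁶ m³/s².
r_p = 7.156×10⁷ m.
Specific energy ε = v²/2 − μ/r = -1.052×10⁸ J/kg, so a = −μ/(2ε) = 1.803×10⁸ m.
The apsides satisfy r_p + r_a = 2a, so the apokrone radius is 2a − r_p = 2.891×10⁸ m = 2.8911×10⁵ km.

apokrone radius ≈ 2.89×10⁵ km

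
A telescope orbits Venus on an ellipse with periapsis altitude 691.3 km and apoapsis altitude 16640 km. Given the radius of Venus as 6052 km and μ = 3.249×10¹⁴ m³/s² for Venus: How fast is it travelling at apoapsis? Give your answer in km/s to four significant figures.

v ≈ 2.561 km/s

r_p = 6052 + 691.3 = 6743.3 km = 6.7433×10⁶ m.
r_a = 6052 + 16640 = 22692 km = 2.2692×10⁷ m.
Semi-major axis a = (r_p + r_a)/2 = 14718 km = 1.472×10⁷ m.
Vis-viva: v² = μ(2/r − 1/a) = 3.249×10¹⁴ × (8.814×10⁻⁸ − 6.795×10⁻⁸) = 6.560×10⁶ m²/s².
v = 2561 m/s = 2.561 km/s.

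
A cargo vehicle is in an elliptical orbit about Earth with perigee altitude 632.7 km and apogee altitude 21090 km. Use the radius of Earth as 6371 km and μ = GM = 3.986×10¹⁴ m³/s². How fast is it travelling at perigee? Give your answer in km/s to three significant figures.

r_p = 6371 + 632.7 = 7003.7 km = 7.0037×10⁶ m.
r_a = 6371 + 21090 = 27461 km = 2.7461×10⁷ m.
Semi-major axis a = (r_p + r_a)/2 = 17232 km = 1.723×10⁷ m.
Vis-viva: v² = μ(2/r − 1/a) = 3.986×10¹⁴ × (2.856×10⁻⁷ − 5.803×10⁻⁸) = 9.069×10⁷ m²/s².
v = 9523 m/s = 9.523 km/s.

v ≈ 9.52 km/s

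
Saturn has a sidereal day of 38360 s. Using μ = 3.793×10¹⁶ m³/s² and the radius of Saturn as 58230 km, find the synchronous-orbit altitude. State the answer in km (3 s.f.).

A synchronous orbit has period T, so by Kepler's third law a = (μT²/4π²)^(1/3).
μT²/4π² = 3.793×10¹⁶ × (3.836×10⁴)² / 39.48 = 1.414×10²⁴ m³.
a = 1.122×10⁸ m = 1.1223×10⁵ km.
Altitude h = a − R = 1.1223×10⁵ − 58230 = 54005 km.

h_sync ≈ 54000 km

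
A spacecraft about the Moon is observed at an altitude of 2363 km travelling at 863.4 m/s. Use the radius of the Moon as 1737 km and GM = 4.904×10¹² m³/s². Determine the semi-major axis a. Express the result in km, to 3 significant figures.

a ≈ 2980 km

r = 1737 + 2363 = 4100.0 km = 4.100×10⁶ m.
Vis-viva rearranged: 1/a = 2/r − v²/μ = 4.878×10⁻⁷ − 1.520×10⁻⁷ = 3.358×10⁻⁷ m⁻¹.
a = 2.978×10⁶ m = 2978.0 km.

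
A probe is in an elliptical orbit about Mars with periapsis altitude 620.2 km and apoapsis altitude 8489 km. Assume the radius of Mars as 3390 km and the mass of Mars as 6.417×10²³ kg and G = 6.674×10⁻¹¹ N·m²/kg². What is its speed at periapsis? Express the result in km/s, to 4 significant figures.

v ≈ 3.996 km/s

μ = GM = 6.674×10⁻¹¹ × 6.417×10²³ = 4.283×10¹³ m³/s².
r_p = 3390 + 620.2 = 4010.2 km = 4.0102×10⁶ m.
r_a = 3390 + 8489 = 11879 km = 1.1879×10⁷ m.
Semi-major axis a = (r_p + r_a)/2 = 7944.6 km = 7.945×10⁶ m.
Vis-viva: v² = μ(2/r − 1/a) = 4.283×10¹³ × (4.987×10⁻⁷ − 1.259×10⁻⁷) = 1.597×10⁷ m²/s².
v = 3996 m/s = 3.996 km/s.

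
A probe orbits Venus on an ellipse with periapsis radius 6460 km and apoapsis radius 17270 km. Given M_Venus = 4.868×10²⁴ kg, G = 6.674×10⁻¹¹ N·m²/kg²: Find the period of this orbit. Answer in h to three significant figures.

T ≈ 3.96 h

μ = GM = 6.674×10⁻¹¹ × 4.868×10²⁴ = 3.249×10¹⁴ m³/s².
Semi-major axis a = (r_p + r_a)/2 = (6460.0 + 17270)/2 = 11865 km = 1.186×10⁷ m.
By Kepler's third law T = 2π√(a³/μ) = 2π × 2.267×10³ = 1.425×10⁴ s.
= 3.957 h.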